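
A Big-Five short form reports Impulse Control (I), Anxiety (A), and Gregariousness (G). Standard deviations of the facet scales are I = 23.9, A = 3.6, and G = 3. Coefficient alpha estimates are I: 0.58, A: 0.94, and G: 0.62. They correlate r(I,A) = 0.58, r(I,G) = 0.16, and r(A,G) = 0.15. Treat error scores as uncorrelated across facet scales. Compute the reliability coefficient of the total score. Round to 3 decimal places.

0.661

Var(I+A+G) = 23.9² + 3.6² + 3² + 2·[23.9·3.6·0.58 + 23.9·3·0.16 + 3.6·3·0.15] = 593.17 + 125.99 = 719.16.
Because errors are independent across components, Cov(Tᵢ,Tⱼ) = Cov(Xᵢ,Xⱼ); the off-diagonal part of the true-score variance is the same as above.
True-score variance = [23.9²·0.58 + 3.6²·0.94 + 3²·0.62] + 125.99 = 349.064 + 125.99 = 475.055.
Reliability = 475.055 / 719.16 = 0.661.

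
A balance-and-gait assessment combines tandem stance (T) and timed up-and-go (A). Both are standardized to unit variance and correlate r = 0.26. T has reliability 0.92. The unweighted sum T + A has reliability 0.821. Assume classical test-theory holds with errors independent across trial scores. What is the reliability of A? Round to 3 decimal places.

0.629

Var(T+A) = 2 + 2·0.26 = 2.520.
True-score variance = ρ_T + ρ_A + 2·0.26, so 0.821 = (0.92 + ρ_A + 0.52) / 2.520.
ρ_A = 0.821·2.520 − 0.92 − 0.52 = 0.629.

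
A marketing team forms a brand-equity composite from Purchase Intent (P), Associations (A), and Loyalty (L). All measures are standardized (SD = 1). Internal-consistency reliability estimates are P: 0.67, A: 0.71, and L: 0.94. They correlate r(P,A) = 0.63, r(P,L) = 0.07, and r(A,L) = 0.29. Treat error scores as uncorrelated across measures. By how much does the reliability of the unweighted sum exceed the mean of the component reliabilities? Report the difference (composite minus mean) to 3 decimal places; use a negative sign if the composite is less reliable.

Var(sum) = 3 + 1.98 = 4.98; true-score variance = 2.32 + 1.98 = 4.3; composite reliability = 0.8635.
Mean component reliability = 0.7733.
Difference = 0.8635 − 0.7733 = 0.090.

0.090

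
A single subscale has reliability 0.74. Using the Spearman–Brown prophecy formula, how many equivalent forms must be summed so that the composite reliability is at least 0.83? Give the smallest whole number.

2

k ≥ ρ*(1−ρ₁)/(ρ₁(1−ρ*)) = 0.83·0.26 / (0.74·0.17) = 1.715.
Smallest integer k = 2.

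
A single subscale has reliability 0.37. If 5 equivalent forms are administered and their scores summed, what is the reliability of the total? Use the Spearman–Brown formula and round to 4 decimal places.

0.7460

ρ_k = kρ / (1 + (k−1)ρ) = 5·0.37 / (1 + 4·0.37) = 1.850 / 2.480 = 0.7460.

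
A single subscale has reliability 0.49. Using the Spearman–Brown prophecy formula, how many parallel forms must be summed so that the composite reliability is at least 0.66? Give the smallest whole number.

k ≥ ρ*(1−ρ₁)/(ρ₁(1−ρ*)) = 0.66·0.51 / (0.49·0.34) = 2.020.
Smallest integer k = 3.

3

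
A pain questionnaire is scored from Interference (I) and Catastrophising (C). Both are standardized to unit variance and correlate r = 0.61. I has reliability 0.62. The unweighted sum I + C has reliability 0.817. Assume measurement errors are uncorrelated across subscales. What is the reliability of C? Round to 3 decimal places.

Var(I+C) = 2 + 2·0.61 = 3.220.
True-score variance = ρ_I + ρ_C + 2·0.61, so 0.817 = (0.62 + ρ_C + 1.22) / 3.220.
ρ_C = 0.817·3.220 − 0.62 − 1.22 = 0.791.

0.791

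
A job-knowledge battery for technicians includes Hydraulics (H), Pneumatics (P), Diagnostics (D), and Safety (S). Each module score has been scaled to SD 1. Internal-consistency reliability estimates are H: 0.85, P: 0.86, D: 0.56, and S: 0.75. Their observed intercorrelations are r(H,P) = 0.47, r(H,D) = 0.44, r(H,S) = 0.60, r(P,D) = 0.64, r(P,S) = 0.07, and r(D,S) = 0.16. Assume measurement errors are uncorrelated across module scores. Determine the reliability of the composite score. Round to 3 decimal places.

0.888

Var(H+P+D+S) = 4 + 2·[0.47 + 0.44 + 0.60 + 0.64 + 0.07 + 0.16] = 4 + 4.76 = 8.76.
With uncorrelated errors the cross-covariances are all true-score covariance, so they carry over unchanged; only the diagonal terms shrink to ρᵢσᵢ².
True-score variance = [0.85 + 0.86 + 0.56 + 0.75] + 4.76 = 3.02 + 4.76 = 7.78.
Reliability = 7.78 / 8.76 = 0.888.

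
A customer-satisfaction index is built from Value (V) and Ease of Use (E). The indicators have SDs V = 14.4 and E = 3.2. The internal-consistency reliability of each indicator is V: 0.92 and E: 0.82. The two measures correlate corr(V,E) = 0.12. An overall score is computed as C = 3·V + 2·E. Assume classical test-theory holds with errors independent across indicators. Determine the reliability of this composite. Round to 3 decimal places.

0.921

Var(C) = 3²·14.4² + 2²·3.2² + 2·[6·14.4·3.2·0.12] = 1907.2 + 66.3552 = 1973.56.
With uncorrelated errors the cross-covariances are all true-score covariance, so they carry over unchanged; only the diagonal terms shrink to ρᵢσᵢ².
True-score variance = [3²·14.4²·0.92 + 2²·3.2²·0.82] + 66.3552 = 1750.53 + 66.3552 = 1816.88.
Reliability = 1816.88 / 1973.56 = 0.921.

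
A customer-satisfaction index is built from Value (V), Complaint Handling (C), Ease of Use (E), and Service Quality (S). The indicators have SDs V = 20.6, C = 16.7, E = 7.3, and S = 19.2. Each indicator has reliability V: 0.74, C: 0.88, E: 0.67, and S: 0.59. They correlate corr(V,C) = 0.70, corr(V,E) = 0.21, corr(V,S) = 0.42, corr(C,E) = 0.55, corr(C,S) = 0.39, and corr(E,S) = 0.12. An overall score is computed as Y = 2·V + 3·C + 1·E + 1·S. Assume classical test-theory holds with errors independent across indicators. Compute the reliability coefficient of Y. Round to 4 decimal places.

0.9040

Var(Y) = 2²·20.6² + 3²·16.7² + 7.3² + 19.2² + 2·[6·20.6·16.7·0.70 + 2·20.6·7.3·0.21 + 2·20.6·19.2·0.42 + 3·16.7·7.3·0.55 + 3·16.7·19.2·0.39 + 7.3·19.2·0.12] = 4629.38 + 4866.8 = 9496.18.
With uncorrelated errors the cross-covariances are all true-score covariance, so they carry over unchanged; only the diagonal terms shrink to ρᵢσᵢ².
True-score variance = [2²·20.6²·0.74 + 3²·16.7²·0.88 + 7.3²·0.67 + 19.2²·0.59] + 4866.8 = 3718.12 + 4866.8 = 8584.92.
Reliability = 8584.92 / 9496.18 = 0.9040.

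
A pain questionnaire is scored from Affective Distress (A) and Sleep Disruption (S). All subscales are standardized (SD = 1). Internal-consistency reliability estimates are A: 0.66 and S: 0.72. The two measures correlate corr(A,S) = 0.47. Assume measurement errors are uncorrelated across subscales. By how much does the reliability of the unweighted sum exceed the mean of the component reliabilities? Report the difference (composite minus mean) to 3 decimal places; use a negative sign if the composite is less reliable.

Var(sum) = 2 + 0.94 = 2.94; true-score variance = 1.38 + 0.94 = 2.32; composite reliability = 0.7891.
Mean component reliability = 0.6900.
Difference = 0.7891 − 0.6900 = 0.099.

0.099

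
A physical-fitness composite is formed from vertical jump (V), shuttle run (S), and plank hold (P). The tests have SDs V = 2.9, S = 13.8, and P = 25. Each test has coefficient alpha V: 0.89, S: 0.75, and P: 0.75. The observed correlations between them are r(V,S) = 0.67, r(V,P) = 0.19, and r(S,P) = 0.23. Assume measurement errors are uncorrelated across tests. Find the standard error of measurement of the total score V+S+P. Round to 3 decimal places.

14.310

Var(total) = 823.85 + 239.877 = 1063.73.
True-score variance = 619.065 + 239.877 = 858.942, so reliability = 0.8075.
Error variance = 1063.73 − 858.942 = 204.785; SEM = √204.785 = 14.310.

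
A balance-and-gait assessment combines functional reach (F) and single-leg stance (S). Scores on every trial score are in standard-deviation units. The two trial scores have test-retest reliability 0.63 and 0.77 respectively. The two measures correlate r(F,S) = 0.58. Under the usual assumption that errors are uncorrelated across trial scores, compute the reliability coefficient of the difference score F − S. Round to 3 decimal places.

0.286

Var(F−S) = 1 + 1 − 2·0.58 = 2 − 1.16 = 0.84.
Under uncorrelated errors the observed covariances equal the true-score covariances, so only the own-variance terms attenuate.
True-score variance = [0.63 + 0.77] − 1.16 = 1.4 − 1.16 = 0.24.
Reliability = 0.24 / 0.84 = 0.286.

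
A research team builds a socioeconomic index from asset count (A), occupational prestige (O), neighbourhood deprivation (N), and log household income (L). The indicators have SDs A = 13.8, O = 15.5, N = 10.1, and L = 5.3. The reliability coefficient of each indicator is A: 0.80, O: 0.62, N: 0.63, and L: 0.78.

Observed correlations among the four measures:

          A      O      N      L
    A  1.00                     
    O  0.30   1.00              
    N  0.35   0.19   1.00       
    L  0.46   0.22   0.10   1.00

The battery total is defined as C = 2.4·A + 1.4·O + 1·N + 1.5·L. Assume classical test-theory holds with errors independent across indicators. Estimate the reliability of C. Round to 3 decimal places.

0.840

Var(C) = 2.4²·13.8² + 1.4²·15.5² + 10.1² + 1.5²·5.3² + 2·[3.36·13.8·15.5·0.30 + 2.4·13.8·10.1·0.35 + 3.6·13.8·5.3·0.46 + 1.4·15.5·10.1·0.19 + 2.1·15.5·5.3·0.22 + 1.5·10.1·5.3·0.10] = 1733.04 + 1082.87 = 2815.91.
With uncorrelated errors the cross-covariances are all true-score covariance, so they carry over unchanged; only the diagonal terms shrink to ρᵢσᵢ².
True-score variance = [2.4²·13.8²·0.80 + 1.4²·15.5²·0.62 + 10.1²·0.63 + 1.5²·5.3²·0.78] + 1082.87 = 1283.06 + 1082.87 = 2365.93.
Reliability = 2365.93 / 2815.91 = 0.840.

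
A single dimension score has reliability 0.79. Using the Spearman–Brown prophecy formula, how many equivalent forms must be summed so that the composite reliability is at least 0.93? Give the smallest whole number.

4

k ≥ ρ*(1−ρ₁)/(ρ₁(1−ρ*)) = 0.93·0.21 / (0.79·0.07) = 3.532.
Smallest integer k = 4.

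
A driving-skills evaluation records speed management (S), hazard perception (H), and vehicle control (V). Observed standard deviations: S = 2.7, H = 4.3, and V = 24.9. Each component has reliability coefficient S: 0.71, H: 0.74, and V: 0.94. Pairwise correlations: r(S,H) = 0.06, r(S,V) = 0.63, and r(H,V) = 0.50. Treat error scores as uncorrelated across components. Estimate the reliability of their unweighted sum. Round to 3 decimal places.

0.947

Var(S+H+V) = 2.7² + 4.3² + 24.9² + 2·[2.7·4.3·0.06 + 2.7·24.9·0.63 + 4.3·24.9·0.50] = 645.79 + 193.173 = 838.963.
Because errors are independent across components, Cov(Tᵢ,Tⱼ) = Cov(Xᵢ,Xⱼ); the off-diagonal part of the true-score variance is the same as above.
True-score variance = [2.7²·0.71 + 4.3²·0.74 + 24.9²·0.94] + 193.173 = 601.668 + 193.173 = 794.841.
Reliability = 794.841 / 838.963 = 0.947.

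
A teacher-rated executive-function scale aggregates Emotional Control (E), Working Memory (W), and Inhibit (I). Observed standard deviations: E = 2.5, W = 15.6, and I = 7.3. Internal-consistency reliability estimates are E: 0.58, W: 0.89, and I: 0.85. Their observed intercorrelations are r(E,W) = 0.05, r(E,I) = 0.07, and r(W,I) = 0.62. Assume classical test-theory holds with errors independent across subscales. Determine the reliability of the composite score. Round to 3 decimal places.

Var(E+W+I) = 2.5² + 15.6² + 7.3² + 2·[2.5·15.6·0.05 + 2.5·7.3·0.07 + 15.6·7.3·0.62] = 302.9 + 147.666 = 450.566.
Under uncorrelated errors the observed covariances equal the true-score covariances, so only the own-variance terms attenuate.
True-score variance = [2.5²·0.58 + 15.6²·0.89 + 7.3²·0.85] + 147.666 = 265.512 + 147.666 = 413.178.
Reliability = 413.178 / 450.566 = 0.917.

0.917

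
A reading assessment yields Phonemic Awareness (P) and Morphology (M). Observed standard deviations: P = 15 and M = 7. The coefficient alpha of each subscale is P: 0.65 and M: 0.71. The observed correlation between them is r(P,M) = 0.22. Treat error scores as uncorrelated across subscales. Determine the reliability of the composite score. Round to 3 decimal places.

Var(P+M) = 15² + 7² + 2·[15·7·0.22] = 274 + 46.2 = 320.2.
Under uncorrelated errors the observed covariances equal the true-score covariances, so only the own-variance terms attenuate.
True-score variance = [15²·0.65 + 7²·0.71] + 46.2 = 181.04 + 46.2 = 227.24.
Reliability = 227.24 / 320.2 = 0.710.

0.710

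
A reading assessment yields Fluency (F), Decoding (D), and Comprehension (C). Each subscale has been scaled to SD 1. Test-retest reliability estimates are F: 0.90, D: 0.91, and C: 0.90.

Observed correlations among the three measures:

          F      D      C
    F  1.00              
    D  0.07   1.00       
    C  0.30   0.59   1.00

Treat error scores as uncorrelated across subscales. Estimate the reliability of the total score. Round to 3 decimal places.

Var(F+D+C) = 3 + 2·[0.07 + 0.30 + 0.59] = 3 + 1.92 = 4.92.
Because errors are independent across components, Cov(Tᵢ,Tⱼ) = Cov(Xᵢ,Xⱼ); the off-diagonal part of the true-score variance is the same as above.
True-score variance = [0.90 + 0.91 + 0.90] + 1.92 = 2.71 + 1.92 = 4.63.
Reliability = 4.63 / 4.92 = 0.941.

0.941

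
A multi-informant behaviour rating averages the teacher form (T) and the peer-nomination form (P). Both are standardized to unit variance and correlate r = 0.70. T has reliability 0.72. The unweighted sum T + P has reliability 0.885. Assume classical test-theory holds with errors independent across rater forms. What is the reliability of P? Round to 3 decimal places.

0.889

Var(T+P) = 2 + 2·0.70 = 3.400.
True-score variance = ρ_T + ρ_P + 2·0.70, so 0.885 = (0.72 + ρ_P + 1.40) / 3.400.
ρ_P = 0.885·3.400 − 0.72 − 1.40 = 0.889.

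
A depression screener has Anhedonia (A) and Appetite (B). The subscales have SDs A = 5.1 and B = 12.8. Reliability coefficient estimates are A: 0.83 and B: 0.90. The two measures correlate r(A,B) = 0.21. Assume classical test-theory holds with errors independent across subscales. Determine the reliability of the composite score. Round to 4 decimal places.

0.9042

Var(A+B) = 5.1² + 12.8² + 2·[5.1·12.8·0.21] = 189.85 + 27.4176 = 217.268.
With uncorrelated errors the cross-covariances are all true-score covariance, so they carry over unchanged; only the diagonal terms shrink to ρᵢσᵢ².
True-score variance = [5.1²·0.83 + 12.8²·0.90] + 27.4176 = 169.044 + 27.4176 = 196.462.
Reliability = 196.462 / 217.268 = 0.9042.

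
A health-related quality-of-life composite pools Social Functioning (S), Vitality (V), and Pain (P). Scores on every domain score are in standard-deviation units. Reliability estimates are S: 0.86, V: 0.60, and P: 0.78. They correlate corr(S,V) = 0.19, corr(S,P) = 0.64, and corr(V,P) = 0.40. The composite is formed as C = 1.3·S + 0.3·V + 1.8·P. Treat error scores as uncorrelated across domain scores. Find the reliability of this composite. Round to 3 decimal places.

Var(C) = 1.3² + 0.3² + 1.8² + 2·[0.39·0.19 + 2.34·0.64 + 0.54·0.40] = 5.02 + 3.5754 = 8.5954.
Under uncorrelated errors the observed covariances equal the true-score covariances, so only the own-variance terms attenuate.
True-score variance = [1.3²·0.86 + 0.3²·0.60 + 1.8²·0.78] + 3.5754 = 4.0346 + 3.5754 = 7.61.
Reliability = 7.61 / 8.5954 = 0.885.

0.885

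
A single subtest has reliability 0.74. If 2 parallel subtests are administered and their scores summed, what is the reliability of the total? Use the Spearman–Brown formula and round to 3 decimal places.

0.851

ρ_k = kρ / (1 + (k−1)ρ) = 2·0.74 / (1 + 1·0.74) = 1.480 / 1.740 = 0.851.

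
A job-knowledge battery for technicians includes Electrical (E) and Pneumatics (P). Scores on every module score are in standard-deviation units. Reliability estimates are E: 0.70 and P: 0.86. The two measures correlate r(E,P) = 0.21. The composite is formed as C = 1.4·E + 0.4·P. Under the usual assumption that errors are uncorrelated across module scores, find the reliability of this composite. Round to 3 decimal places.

0.741

Var(C) = 1.4² + 0.4² + 2·[0.56·0.21] = 2.12 + 0.2352 = 2.3552.
Because errors are independent across components, Cov(Tᵢ,Tⱼ) = Cov(Xᵢ,Xⱼ); the off-diagonal part of the true-score variance is the same as above.
True-score variance = [1.4²·0.70 + 0.4²·0.86] + 0.2352 = 1.5096 + 0.2352 = 1.7448.
Reliability = 1.7448 / 2.3552 = 0.741.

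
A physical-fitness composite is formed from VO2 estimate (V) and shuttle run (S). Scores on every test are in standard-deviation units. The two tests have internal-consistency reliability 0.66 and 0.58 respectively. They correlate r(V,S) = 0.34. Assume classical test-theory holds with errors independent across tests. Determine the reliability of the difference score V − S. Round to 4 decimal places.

Var(V−S) = 1 + 1 − 2·0.34 = 2 − 0.68 = 1.32.
Under uncorrelated errors the observed covariances equal the true-score covariances, so only the own-variance terms attenuate.
True-score variance = [0.66 + 0.58] − 0.68 = 1.24 − 0.68 = 0.56.
Reliability = 0.56 / 1.32 = 0.4242.

0.4242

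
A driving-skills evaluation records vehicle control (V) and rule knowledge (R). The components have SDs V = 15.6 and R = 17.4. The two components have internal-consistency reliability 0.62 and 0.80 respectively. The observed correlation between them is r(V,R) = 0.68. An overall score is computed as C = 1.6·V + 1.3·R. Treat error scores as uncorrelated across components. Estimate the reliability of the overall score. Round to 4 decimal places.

Var(C) = 1.6²·15.6² + 1.3²·17.4² + 2·[2.08·15.6·17.4·0.68] = 1134.67 + 767.849 = 1902.52.
With uncorrelated errors the cross-covariances are all true-score covariance, so they carry over unchanged; only the diagonal terms shrink to ρᵢσᵢ².
True-score variance = [1.6²·15.6²·0.62 + 1.3²·17.4²·0.80] + 767.849 = 795.593 + 767.849 = 1563.44.
Reliability = 1563.44 / 1902.52 = 0.8218.

0.8218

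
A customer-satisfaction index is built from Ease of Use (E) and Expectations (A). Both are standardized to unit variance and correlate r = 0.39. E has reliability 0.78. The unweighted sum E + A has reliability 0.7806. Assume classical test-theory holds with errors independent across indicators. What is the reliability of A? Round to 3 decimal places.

Var(E+A) = 2 + 2·0.39 = 2.780.
True-score variance = ρ_E + ρ_A + 2·0.39, so 0.7806 = (0.78 + ρ_A + 0.78) / 2.780.
ρ_A = 0.7806·2.780 − 0.78 − 0.78 = 0.610.

0.610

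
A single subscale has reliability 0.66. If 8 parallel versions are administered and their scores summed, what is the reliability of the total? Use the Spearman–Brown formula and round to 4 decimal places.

0.9395

ρ_k = kρ / (1 + (k−1)ρ) = 8·0.66 / (1 + 7·0.66) = 5.280 / 5.620 = 0.9395.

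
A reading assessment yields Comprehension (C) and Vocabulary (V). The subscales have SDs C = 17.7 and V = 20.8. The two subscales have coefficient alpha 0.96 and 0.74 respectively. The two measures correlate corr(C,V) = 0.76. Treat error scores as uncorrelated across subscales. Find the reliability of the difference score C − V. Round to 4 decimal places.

0.3290

Var(C−V) = 17.7² + 20.8² − 2·17.7·20.8·0.76 = 745.93 − 559.603 = 186.327.
Under uncorrelated errors the observed covariances equal the true-score covariances, so only the own-variance terms attenuate.
True-score variance = [17.7²·0.96 + 20.8²·0.74] − 559.603 = 620.912 − 559.603 = 61.3088.
Reliability = 61.3088 / 186.327 = 0.3290.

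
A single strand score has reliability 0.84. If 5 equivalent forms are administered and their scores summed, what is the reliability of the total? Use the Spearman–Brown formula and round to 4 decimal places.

ρ_k = kρ / (1 + (k−1)ρ) = 5·0.84 / (1 + 4·0.84) = 4.200 / 4.360 = 0.9633.

0.9633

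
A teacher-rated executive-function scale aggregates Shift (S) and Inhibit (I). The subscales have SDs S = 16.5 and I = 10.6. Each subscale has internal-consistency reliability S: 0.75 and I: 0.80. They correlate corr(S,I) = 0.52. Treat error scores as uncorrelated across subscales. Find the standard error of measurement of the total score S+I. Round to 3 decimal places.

Var(total) = 384.61 + 181.896 = 566.506.
True-score variance = 294.076 + 181.896 = 475.972, so reliability = 0.8402.
Error variance = 566.506 − 475.972 = 90.5345; SEM = √90.5345 = 9.515.

9.515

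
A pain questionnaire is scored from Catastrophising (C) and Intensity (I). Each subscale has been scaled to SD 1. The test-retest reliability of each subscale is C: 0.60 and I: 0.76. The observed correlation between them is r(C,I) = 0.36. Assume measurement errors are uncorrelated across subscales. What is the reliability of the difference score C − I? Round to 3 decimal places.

0.500

Var(C−I) = 1 + 1 − 2·0.36 = 2 − 0.72 = 1.28.
Because errors are independent across components, Cov(Tᵢ,Tⱼ) = Cov(Xᵢ,Xⱼ); the off-diagonal part of the true-score variance is the same as above.
True-score variance = [0.60 + 0.76] − 0.72 = 1.36 − 0.72 = 0.64.
Reliability = 0.64 / 1.28 = 0.500.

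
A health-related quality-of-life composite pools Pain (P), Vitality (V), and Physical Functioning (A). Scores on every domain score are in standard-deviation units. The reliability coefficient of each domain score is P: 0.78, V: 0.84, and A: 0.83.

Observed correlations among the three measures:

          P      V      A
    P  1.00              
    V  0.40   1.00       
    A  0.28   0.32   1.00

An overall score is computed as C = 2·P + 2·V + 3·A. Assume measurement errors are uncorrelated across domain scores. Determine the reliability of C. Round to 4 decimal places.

Var(C) = 2² + 2² + 3² + 2·[4·0.40 + 6·0.28 + 6·0.32] = 17 + 10.4 = 27.4.
Because errors are independent across components, Cov(Tᵢ,Tⱼ) = Cov(Xᵢ,Xⱼ); the off-diagonal part of the true-score variance is the same as above.
True-score variance = [2²·0.78 + 2²·0.84 + 3²·0.83] + 10.4 = 13.95 + 10.4 = 24.35.
Reliability = 24.35 / 27.4 = 0.8887.

0.8887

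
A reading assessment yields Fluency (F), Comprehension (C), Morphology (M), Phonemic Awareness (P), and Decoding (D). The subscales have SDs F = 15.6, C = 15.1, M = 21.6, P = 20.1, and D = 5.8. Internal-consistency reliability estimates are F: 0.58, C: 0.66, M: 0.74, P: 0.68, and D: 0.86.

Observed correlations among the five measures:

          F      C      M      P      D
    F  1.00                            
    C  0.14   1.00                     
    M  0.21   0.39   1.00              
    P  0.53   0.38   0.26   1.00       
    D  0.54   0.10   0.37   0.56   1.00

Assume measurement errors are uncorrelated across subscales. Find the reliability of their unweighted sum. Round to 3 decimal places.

0.853

Var(F+C+M+P+D) = 15.6² + 15.1² + 21.6² + 20.1² + 5.8² + 2·[15.6·15.1·0.14 + 15.6·21.6·0.21 + 15.6·20.1·0.53 + 15.6·5.8·0.54 + 15.1·21.6·0.39 + 15.1·20.1·0.38 + 15.1·5.8·0.10 + 21.6·20.1·0.26 + 21.6·5.8·0.37 + 20.1·5.8·0.56] = 1375.58 + 1589.2 = 2964.78.
Under uncorrelated errors the observed covariances equal the true-score covariances, so only the own-variance terms attenuate.
True-score variance = [15.6²·0.58 + 15.1²·0.66 + 21.6²·0.74 + 20.1²·0.68 + 5.8²·0.86] + 1589.2 = 940.547 + 1589.2 = 2529.75.
Reliability = 2529.75 / 2964.78 = 0.853.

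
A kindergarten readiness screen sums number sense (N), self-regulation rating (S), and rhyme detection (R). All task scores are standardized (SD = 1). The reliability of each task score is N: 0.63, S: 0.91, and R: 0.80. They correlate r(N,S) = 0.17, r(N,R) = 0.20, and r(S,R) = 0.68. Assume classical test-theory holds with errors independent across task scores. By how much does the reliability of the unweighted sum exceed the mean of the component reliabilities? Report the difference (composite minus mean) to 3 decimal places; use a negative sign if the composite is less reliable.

0.091

Var(sum) = 3 + 2.1 = 5.1; true-score variance = 2.34 + 2.1 = 4.44; composite reliability = 0.8706.
Mean component reliability = 0.7800.
Difference = 0.8706 − 0.7800 = 0.091.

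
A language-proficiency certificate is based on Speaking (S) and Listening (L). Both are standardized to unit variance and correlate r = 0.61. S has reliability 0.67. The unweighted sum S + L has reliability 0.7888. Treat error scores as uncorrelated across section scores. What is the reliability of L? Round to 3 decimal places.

0.650

Var(S+L) = 2 + 2·0.61 = 3.220.
True-score variance = ρ_S + ρ_L + 2·0.61, so 0.7888 = (0.67 + ρ_L + 1.22) / 3.220.
ρ_L = 0.7888·3.220 − 0.67 − 1.22 = 0.650.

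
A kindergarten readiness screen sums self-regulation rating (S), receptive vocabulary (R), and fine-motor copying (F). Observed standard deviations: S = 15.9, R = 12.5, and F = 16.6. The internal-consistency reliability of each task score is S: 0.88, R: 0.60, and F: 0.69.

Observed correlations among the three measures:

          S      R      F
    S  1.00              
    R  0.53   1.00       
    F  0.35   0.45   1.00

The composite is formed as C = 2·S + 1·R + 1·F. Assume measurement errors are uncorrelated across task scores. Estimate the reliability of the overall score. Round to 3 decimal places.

Var(C) = 2²·15.9² + 12.5² + 16.6² + 2·[2·15.9·12.5·0.53 + 2·15.9·16.6·0.35 + 12.5·16.6·0.45] = 1443.05 + 977.616 = 2420.67.
Because errors are independent across components, Cov(Tᵢ,Tⱼ) = Cov(Xᵢ,Xⱼ); the off-diagonal part of the true-score variance is the same as above.
True-score variance = [2²·15.9²·0.88 + 12.5²·0.60 + 16.6²·0.69] + 977.616 = 1173.78 + 977.616 = 2151.39.
Reliability = 2151.39 / 2420.67 = 0.889.

0.889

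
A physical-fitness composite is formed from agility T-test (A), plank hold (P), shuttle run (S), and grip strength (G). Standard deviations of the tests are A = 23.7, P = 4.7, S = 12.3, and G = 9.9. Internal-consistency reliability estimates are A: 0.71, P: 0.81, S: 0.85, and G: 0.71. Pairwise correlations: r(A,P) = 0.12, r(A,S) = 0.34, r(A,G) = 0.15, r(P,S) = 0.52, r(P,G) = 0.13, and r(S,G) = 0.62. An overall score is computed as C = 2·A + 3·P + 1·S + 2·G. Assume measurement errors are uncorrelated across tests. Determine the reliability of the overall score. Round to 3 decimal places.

0.812

Var(C) = 2²·23.7² + 3²·4.7² + 12.3² + 2²·9.9² + 2·[6·23.7·4.7·0.12 + 2·23.7·12.3·0.34 + 4·23.7·9.9·0.15 + 3·4.7·12.3·0.52 + 6·4.7·9.9·0.13 + 2·12.3·9.9·0.62] = 2988.9 + 1393.35 = 4382.25.
Because errors are independent across components, Cov(Tᵢ,Tⱼ) = Cov(Xᵢ,Xⱼ); the off-diagonal part of the true-score variance is the same as above.
True-score variance = [2²·23.7²·0.71 + 3²·4.7²·0.81 + 12.3²·0.85 + 2²·9.9²·0.71] + 1393.35 = 2163.18 + 1393.35 = 3556.54.
Reliability = 3556.54 / 4382.25 = 0.812.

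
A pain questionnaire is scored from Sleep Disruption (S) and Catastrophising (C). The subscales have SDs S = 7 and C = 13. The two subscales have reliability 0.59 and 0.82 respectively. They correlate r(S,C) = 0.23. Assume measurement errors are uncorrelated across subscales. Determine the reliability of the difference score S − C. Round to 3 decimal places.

Var(S−C) = 7² + 13² − 2·7·13·0.23 = 218 − 41.86 = 176.14.
Because errors are independent across components, Cov(Tᵢ,Tⱼ) = Cov(Xᵢ,Xⱼ); the off-diagonal part of the true-score variance is the same as above.
True-score variance = [7²·0.59 + 13²·0.82] − 41.86 = 167.49 − 41.86 = 125.63.
Reliability = 125.63 / 176.14 = 0.713.

0.713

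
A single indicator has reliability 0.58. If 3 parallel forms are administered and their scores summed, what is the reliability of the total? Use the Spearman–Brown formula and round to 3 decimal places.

ρ_k = kρ / (1 + (k−1)ρ) = 3·0.58 / (1 + 2·0.58) = 1.740 / 2.160 = 0.806.

0.806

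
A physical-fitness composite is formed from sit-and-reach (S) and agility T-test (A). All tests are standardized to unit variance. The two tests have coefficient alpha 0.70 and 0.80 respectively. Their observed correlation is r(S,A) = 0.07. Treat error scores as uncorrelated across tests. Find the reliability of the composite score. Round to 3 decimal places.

Var(S+A) = 2 + 2·[0.07] = 2 + 0.14 = 2.14.
Under uncorrelated errors the observed covariances equal the true-score covariances, so only the own-variance terms attenuate.
True-score variance = [0.70 + 0.80] + 0.14 = 1.5 + 0.14 = 1.64.
Reliability = 1.64 / 2.14 = 0.766.

0.766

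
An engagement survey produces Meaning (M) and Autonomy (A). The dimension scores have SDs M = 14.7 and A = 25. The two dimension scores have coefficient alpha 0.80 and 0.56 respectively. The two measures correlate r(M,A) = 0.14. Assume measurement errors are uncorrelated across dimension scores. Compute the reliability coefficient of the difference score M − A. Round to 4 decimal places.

Var(M−A) = 14.7² + 25² − 2·14.7·25·0.14 = 841.09 − 102.9 = 738.19.
With uncorrelated errors the cross-covariances are all true-score covariance, so they carry over unchanged; only the diagonal terms shrink to ρᵢσᵢ².
True-score variance = [14.7²·0.80 + 25²·0.56] − 102.9 = 522.872 − 102.9 = 419.972.
Reliability = 419.972 / 738.19 = 0.5689.

0.5689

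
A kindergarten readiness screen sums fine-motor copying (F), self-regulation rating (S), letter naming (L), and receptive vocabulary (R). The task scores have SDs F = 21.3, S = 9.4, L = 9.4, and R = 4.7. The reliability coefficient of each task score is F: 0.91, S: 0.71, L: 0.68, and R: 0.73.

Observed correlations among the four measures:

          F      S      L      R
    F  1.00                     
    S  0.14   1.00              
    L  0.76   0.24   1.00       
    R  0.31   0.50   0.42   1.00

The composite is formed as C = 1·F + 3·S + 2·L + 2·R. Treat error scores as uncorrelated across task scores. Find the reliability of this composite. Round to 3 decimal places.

0.875

Var(C) = 21.3² + 3²·9.4² + 2²·9.4² + 2²·4.7² + 2·[3·21.3·9.4·0.14 + 2·21.3·9.4·0.76 + 2·21.3·4.7·0.31 + 6·9.4·9.4·0.24 + 6·9.4·4.7·0.50 + 4·9.4·4.7·0.42] = 1690.73 + 1568.99 = 3259.72.
With uncorrelated errors the cross-covariances are all true-score covariance, so they carry over unchanged; only the diagonal terms shrink to ρᵢσᵢ².
True-score variance = [21.3²·0.91 + 3²·9.4²·0.71 + 2²·9.4²·0.68 + 2²·4.7²·0.73] + 1568.99 = 1282.32 + 1568.99 = 2851.31.
Reliability = 2851.31 / 3259.72 = 0.875.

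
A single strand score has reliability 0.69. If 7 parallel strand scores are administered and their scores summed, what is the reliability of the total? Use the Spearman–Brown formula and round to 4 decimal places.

0.9397

ρ_k = kρ / (1 + (k−1)ρ) = 7·0.69 / (1 + 6·0.69) = 4.830 / 5.140 = 0.9397.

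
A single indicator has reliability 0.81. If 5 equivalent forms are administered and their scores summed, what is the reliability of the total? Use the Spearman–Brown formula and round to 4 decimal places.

0.9552

ρ_k = kρ / (1 + (k−1)ρ) = 5·0.81 / (1 + 4·0.81) = 4.050 / 4.240 = 0.9552.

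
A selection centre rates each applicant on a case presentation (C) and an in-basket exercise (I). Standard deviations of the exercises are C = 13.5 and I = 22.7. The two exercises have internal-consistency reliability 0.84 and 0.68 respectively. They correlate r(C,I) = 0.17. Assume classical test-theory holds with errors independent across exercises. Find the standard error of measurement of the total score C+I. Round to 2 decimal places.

13.93

Var(total) = 697.54 + 104.193 = 801.733.
True-score variance = 503.487 + 104.193 = 607.68, so reliability = 0.7580.
Error variance = 801.733 − 607.68 = 194.053; SEM = √194.053 = 13.93.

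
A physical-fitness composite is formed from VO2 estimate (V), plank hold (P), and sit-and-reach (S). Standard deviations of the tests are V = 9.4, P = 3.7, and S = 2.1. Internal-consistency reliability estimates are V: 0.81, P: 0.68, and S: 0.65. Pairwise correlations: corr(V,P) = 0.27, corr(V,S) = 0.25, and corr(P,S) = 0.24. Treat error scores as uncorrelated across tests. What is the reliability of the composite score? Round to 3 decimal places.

0.836

Var(V+P+S) = 9.4² + 3.7² + 2.1² + 2·[9.4·3.7·0.27 + 9.4·2.1·0.25 + 3.7·2.1·0.24] = 106.46 + 32.3808 = 138.841.
Because errors are independent across components, Cov(Tᵢ,Tⱼ) = Cov(Xᵢ,Xⱼ); the off-diagonal part of the true-score variance is the same as above.
True-score variance = [9.4²·0.81 + 3.7²·0.68 + 2.1²·0.65] + 32.3808 = 83.7473 + 32.3808 = 116.128.
Reliability = 116.128 / 138.841 = 0.836.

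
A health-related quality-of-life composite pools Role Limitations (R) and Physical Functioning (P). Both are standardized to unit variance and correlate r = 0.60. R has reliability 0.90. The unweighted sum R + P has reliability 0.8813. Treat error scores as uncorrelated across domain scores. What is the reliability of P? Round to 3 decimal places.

0.720

Var(R+P) = 2 + 2·0.60 = 3.200.
True-score variance = ρ_R + ρ_P + 2·0.60, so 0.8813 = (0.90 + ρ_P + 1.20) / 3.200.
ρ_P = 0.8813·3.200 − 0.90 − 1.20 = 0.720.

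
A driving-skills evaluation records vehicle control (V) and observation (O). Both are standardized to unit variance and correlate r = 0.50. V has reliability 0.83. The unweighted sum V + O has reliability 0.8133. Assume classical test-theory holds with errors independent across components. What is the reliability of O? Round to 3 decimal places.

0.610

Var(V+O) = 2 + 2·0.50 = 3.000.
True-score variance = ρ_V + ρ_O + 2·0.50, so 0.8133 = (0.83 + ρ_O + 1.00) / 3.000.
ρ_O = 0.8133·3.000 − 0.83 − 1.00 = 0.610.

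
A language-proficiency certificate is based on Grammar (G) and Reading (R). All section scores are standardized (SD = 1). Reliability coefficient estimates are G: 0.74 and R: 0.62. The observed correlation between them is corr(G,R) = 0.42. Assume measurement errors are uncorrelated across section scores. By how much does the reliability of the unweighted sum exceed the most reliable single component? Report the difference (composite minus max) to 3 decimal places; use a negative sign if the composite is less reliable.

Var(sum) = 2 + 0.84 = 2.84; true-score variance = 1.36 + 0.84 = 2.2; composite reliability = 0.7746.
Max component reliability = 0.7400.
Difference = 0.7746 − 0.7400 = 0.035.

0.035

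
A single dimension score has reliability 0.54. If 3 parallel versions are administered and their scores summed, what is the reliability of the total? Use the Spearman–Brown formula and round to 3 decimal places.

0.779

ρ_k = kρ / (1 + (k−1)ρ) = 3·0.54 / (1 + 2·0.54) = 1.620 / 2.080 = 0.779.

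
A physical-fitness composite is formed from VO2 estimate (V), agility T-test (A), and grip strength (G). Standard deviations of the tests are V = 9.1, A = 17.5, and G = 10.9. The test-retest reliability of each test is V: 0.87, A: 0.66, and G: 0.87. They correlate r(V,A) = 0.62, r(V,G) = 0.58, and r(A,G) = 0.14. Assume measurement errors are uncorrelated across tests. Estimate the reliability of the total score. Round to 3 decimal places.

0.851

Var(V+A+G) = 9.1² + 17.5² + 10.9² + 2·[9.1·17.5·0.62 + 9.1·10.9·0.58 + 17.5·10.9·0.14] = 507.87 + 365.94 = 873.81.
Under uncorrelated errors the observed covariances equal the true-score covariances, so only the own-variance terms attenuate.
True-score variance = [9.1²·0.87 + 17.5²·0.66 + 10.9²·0.87] + 365.94 = 377.534 + 365.94 = 743.475.
Reliability = 743.475 / 873.81 = 0.851.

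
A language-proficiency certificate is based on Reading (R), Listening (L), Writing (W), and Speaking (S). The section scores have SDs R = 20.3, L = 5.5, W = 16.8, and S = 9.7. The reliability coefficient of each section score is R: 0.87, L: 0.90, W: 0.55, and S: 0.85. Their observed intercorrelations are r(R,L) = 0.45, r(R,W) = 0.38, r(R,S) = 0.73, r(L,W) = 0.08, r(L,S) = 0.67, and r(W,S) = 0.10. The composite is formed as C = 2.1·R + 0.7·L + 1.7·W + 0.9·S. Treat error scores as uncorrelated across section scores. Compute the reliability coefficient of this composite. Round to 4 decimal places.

0.8616

Var(C) = 2.1²·20.3² + 0.7²·5.5² + 1.7²·16.8² + 0.9²·9.7² + 2·[1.47·20.3·5.5·0.45 + 3.57·20.3·16.8·0.38 + 1.89·20.3·9.7·0.73 + 1.19·5.5·16.8·0.08 + 0.63·5.5·9.7·0.67 + 1.53·16.8·9.7·0.10] = 2724.03 + 1728.87 = 4452.9.
With uncorrelated errors the cross-covariances are all true-score covariance, so they carry over unchanged; only the diagonal terms shrink to ρᵢσᵢ².
True-score variance = [2.1²·20.3²·0.87 + 0.7²·5.5²·0.90 + 1.7²·16.8²·0.55 + 0.9²·9.7²·0.85] + 1728.87 = 2107.81 + 1728.87 = 3836.68.
Reliability = 3836.68 / 4452.9 = 0.8616.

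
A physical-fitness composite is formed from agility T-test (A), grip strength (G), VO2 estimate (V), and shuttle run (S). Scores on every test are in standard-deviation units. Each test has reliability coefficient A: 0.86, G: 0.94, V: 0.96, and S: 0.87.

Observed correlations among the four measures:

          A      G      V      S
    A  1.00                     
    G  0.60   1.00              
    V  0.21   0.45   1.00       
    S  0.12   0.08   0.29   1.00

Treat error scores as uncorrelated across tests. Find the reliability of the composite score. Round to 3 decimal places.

Var(A+G+V+S) = 4 + 2·[0.60 + 0.21 + 0.12 + 0.45 + 0.08 + 0.29] = 4 + 3.5 = 7.5.
Because errors are independent across components, Cov(Tᵢ,Tⱼ) = Cov(Xᵢ,Xⱼ); the off-diagonal part of the true-score variance is the same as above.
True-score variance = [0.86 + 0.94 + 0.96 + 0.87] + 3.5 = 3.63 + 3.5 = 7.13.
Reliability = 7.13 / 7.5 = 0.951.

0.951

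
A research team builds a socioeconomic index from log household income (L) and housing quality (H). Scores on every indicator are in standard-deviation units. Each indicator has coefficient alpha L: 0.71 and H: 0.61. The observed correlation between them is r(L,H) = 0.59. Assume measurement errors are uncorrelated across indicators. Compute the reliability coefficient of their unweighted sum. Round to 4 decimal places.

Var(L+H) = 2 + 2·[0.59] = 2 + 1.18 = 3.18.
Under uncorrelated errors the observed covariances equal the true-score covariances, so only the own-variance terms attenuate.
True-score variance = [0.71 + 0.61] + 1.18 = 1.32 + 1.18 = 2.5.
Reliability = 2.5 / 3.18 = 0.7862.

0.7862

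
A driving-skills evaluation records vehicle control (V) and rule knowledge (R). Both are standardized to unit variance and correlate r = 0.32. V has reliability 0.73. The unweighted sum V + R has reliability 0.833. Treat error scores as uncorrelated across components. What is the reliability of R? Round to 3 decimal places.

Var(V+R) = 2 + 2·0.32 = 2.640.
True-score variance = ρ_V + ρ_R + 2·0.32, so 0.833 = (0.73 + ρ_R + 0.64) / 2.640.
ρ_R = 0.833·2.640 − 0.73 − 0.64 = 0.829.

0.829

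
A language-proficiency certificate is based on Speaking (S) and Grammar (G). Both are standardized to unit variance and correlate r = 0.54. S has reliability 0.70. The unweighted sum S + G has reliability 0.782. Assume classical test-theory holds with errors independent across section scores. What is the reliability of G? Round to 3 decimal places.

0.629

Var(S+G) = 2 + 2·0.54 = 3.080.
True-score variance = ρ_S + ρ_G + 2·0.54, so 0.782 = (0.70 + ρ_G + 1.08) / 3.080.
ρ_G = 0.782·3.080 − 0.70 − 1.08 = 0.629.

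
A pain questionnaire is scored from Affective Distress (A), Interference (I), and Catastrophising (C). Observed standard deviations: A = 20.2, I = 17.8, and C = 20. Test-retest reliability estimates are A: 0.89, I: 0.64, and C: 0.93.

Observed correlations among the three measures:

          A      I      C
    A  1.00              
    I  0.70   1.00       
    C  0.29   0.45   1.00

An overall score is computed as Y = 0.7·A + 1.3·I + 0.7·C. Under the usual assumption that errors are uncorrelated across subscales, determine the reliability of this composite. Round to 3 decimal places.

Var(Y) = 0.7²·20.2² + 1.3²·17.8² + 0.7²·20² + 2·[0.91·20.2·17.8·0.70 + 0.49·20.2·20·0.29 + 0.91·17.8·20·0.45] = 931.399 + 864.46 = 1795.86.
Under uncorrelated errors the observed covariances equal the true-score covariances, so only the own-variance terms attenuate.
True-score variance = [0.7²·20.2²·0.89 + 1.3²·17.8²·0.64 + 0.7²·20²·0.93] + 864.46 = 702.92 + 864.46 = 1567.38.
Reliability = 1567.38 / 1795.86 = 0.873.

0.873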